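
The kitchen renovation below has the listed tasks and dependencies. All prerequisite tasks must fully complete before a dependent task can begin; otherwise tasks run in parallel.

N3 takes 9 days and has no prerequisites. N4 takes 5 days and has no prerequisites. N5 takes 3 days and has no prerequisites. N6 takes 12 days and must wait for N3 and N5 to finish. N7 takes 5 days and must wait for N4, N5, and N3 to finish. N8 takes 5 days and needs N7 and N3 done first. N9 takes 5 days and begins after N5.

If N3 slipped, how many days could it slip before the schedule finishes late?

The longest chain is N3→N6 = 9+12 = 21; overall finish 21 days.
N3 finishes as early as 9 and must finish by 9.
Slack of N3 = 0 − 0 = 0 days.

0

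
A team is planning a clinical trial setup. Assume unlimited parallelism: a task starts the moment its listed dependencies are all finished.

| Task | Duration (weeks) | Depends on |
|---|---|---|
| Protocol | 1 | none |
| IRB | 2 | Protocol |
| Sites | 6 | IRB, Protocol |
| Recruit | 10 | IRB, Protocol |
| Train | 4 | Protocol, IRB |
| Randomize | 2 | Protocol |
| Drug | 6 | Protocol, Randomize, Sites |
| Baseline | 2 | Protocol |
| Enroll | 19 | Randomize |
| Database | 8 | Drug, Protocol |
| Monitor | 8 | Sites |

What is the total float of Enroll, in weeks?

1

Protocol→IRB→Sites→Drug→Database = 1+2+6+6+8 = 23 sets the makespan at 23 weeks.
Enroll finishes as early as 22 and must finish by 23.
Float = 23 − 22 = 1.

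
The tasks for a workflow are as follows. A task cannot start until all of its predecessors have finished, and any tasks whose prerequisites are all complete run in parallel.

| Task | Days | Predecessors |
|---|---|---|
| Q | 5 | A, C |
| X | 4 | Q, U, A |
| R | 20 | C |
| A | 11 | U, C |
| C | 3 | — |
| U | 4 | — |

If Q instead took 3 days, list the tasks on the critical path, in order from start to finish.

As given, the longest chain is U→A→Q→X = 4+11+5+4 = 24, so the finish is 24 days.
Q lies on that path, so at 3 days the path becomes 22 days.
Now C→R = 3+20 = 23 is longest, so the finish becomes 23 days.

C, R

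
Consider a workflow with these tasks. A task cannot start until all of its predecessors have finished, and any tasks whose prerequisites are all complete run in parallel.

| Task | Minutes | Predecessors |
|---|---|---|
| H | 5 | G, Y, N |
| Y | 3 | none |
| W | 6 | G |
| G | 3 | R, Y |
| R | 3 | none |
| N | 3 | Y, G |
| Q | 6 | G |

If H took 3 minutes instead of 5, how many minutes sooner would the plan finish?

Actual critical path: R→G→N→H = 3+3+3+5 = 14 ⇒ 14 minutes.
H lies on that path, so at 3 minutes the path becomes 12 minutes.
New critical path: R→G→W = 3+3+6 = 12 ⇒ 12 minutes.
Change in finish: 12 − 14 = -2 minutes.

2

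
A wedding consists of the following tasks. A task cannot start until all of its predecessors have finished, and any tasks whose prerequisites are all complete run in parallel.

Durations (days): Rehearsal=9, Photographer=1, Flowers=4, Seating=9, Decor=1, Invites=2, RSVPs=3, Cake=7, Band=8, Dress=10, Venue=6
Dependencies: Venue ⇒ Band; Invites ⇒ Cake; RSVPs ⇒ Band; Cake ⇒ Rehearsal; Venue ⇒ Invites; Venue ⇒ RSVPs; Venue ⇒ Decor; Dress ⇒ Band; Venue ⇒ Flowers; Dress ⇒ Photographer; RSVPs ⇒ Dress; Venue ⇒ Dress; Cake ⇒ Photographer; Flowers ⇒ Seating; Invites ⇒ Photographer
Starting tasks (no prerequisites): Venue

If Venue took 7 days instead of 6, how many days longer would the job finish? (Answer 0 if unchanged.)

The binding path is Venue→RSVPs→Dress→Band = 6+3+10+8 = 27; finish at 27 days.
Since Venue is critical, the +1 change carries straight to that chain (now 28 days).
The critical path is still Venue→RSVPs→Dress→Band; finish is now 28 days.
Change in finish: 28 − 27 = +1 days.

1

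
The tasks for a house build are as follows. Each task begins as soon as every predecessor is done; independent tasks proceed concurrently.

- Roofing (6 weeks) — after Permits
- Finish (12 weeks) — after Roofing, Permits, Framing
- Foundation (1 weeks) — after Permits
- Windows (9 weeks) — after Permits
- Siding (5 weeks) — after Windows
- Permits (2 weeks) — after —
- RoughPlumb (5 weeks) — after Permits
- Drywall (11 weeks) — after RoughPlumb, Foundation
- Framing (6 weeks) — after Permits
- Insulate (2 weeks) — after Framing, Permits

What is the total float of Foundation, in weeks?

6

Critical path: Permits→Framing→Finish = 2+6+12 = 20, so the finish is 20 weeks.
Longest path through Foundation: 14 weeks (earliest finish 3, latest finish 9).
Slack of Foundation = 8 − 2 = 6 weeks.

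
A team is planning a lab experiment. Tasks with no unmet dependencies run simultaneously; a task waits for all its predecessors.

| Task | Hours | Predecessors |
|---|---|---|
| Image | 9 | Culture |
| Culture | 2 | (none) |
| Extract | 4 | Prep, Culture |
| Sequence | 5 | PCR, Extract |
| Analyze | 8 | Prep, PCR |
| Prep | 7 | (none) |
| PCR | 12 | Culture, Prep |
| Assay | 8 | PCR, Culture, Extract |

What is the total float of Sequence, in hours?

Critical path: Prep→PCR→Assay = 7+12+8 = 27, so the finish is 27 hours.
The longest chain containing Sequence totals 24 hours.
Float = 27 − 24 = 3.

3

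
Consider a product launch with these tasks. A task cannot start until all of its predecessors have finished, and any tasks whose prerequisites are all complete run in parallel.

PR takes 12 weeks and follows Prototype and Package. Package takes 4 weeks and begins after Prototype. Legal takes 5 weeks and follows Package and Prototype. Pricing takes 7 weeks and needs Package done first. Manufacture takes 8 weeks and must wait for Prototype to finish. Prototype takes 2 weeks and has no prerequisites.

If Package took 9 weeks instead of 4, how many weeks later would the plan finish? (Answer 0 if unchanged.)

As given, the longest chain is Prototype→Package→PR = 2+4+12 = 18, so the finish is 18 weeks.
Package is on the critical path; changing it to 9 makes that path 23 weeks.
The critical path is still Prototype→Package→PR; finish is now 23 weeks.
Change in finish: 23 − 18 = +5 weeks.

5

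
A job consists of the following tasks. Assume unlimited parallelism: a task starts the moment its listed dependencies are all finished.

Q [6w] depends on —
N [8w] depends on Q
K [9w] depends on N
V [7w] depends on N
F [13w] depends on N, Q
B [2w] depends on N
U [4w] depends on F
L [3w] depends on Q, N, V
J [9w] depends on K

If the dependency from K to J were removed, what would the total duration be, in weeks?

31

With the dependency in place, Q→N→K→J = 6+8+9+9 = 32 sets the finish at 32 weeks.
Without K→J, J's earliest start moves from 23 to 0.
New critical path: Q→N→F→U = 6+8+13+4 = 31 ⇒ 31 weeks.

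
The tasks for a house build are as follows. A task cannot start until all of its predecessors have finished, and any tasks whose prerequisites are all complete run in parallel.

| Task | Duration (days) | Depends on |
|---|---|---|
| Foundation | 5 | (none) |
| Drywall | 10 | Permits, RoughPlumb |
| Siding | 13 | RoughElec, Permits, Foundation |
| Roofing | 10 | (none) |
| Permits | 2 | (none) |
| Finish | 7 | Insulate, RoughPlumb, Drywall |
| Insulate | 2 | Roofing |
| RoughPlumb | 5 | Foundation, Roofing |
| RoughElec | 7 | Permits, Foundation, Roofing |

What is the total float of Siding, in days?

Roofing→RoughPlumb→Drywall→Finish = 10+5+10+7 = 32 sets the makespan at 32 days.
Longest path through Siding: 30 days (earliest finish 30, latest finish 32).
Slack of Siding = 19 − 17 = 2 days.

2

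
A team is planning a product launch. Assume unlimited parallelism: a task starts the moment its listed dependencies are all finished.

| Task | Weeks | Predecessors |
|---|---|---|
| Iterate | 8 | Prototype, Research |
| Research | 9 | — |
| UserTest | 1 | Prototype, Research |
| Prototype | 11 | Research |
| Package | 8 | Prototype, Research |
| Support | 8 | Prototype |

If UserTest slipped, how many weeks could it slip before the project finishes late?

The longest chain is Research→Prototype→Iterate = 9+11+8 = 28; overall finish 28 weeks.
Longest path through UserTest: 21 weeks (earliest finish 21, latest finish 28).
Float = 28 − 21 = 7.

7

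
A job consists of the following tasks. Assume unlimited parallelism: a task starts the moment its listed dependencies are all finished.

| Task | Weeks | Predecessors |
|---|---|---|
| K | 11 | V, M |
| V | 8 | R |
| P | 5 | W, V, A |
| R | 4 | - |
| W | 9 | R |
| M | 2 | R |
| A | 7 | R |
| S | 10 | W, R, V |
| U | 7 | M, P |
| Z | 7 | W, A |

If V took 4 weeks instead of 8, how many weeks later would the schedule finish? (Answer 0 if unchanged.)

Actual critical path: R→W→P→U = 4+9+5+7 = 25 ⇒ 25 weeks.
V is off the critical path — its longest chain is 24 weeks, giving 1 of slack.
No other chain overtakes it, so the finish is 25 weeks.
Change in finish: 25 − 25 = +0 weeks.

0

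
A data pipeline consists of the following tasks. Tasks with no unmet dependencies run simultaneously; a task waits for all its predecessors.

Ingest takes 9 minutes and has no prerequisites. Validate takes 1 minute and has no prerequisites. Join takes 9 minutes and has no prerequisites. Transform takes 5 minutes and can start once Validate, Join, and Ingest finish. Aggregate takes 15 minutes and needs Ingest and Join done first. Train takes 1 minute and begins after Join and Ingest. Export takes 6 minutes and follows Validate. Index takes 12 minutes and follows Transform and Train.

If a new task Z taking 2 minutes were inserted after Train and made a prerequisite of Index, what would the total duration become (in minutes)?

Originally the schedule takes 26 minutes.
With Z inserted, Index now waits for max(Transform, Train, Z).
New critical path: Ingest→Transform→Index = 9+5+12 = 26 ⇒ 26 minutes.

26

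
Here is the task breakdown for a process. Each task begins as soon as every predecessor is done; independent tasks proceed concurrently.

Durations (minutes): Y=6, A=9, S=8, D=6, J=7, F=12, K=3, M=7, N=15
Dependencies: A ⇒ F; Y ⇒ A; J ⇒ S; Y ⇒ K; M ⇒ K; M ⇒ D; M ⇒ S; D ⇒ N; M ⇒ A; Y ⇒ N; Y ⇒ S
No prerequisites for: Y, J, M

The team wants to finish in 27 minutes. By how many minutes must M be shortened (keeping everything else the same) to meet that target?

Current finish: 28 minutes; target: 27.
M is on every critical path, so each minute cut from M cuts the finish by one (this holds down to a finish of 27).
Need 28 − 27 = 1 minute off M → M becomes 6 minutes, finish becomes 27.

1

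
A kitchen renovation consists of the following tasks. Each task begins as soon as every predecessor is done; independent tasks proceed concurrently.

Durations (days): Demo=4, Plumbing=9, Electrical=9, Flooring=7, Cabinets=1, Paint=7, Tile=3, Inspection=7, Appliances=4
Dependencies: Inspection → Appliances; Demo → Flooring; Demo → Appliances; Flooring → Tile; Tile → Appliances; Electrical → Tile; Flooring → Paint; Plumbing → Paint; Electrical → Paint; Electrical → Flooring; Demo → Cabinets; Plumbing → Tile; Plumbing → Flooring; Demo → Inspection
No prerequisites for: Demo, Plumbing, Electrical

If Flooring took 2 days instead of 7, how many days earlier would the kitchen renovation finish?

Critical path before the change: Plumbing→Flooring→Paint = 9+7+7 = 23 giving 23 days.
Since Flooring is critical, the -5 change carries straight to that chain (now 18 days).
No other chain overtakes it, so the finish is 18 days.
Change in finish: 18 − 23 = -5 days.

5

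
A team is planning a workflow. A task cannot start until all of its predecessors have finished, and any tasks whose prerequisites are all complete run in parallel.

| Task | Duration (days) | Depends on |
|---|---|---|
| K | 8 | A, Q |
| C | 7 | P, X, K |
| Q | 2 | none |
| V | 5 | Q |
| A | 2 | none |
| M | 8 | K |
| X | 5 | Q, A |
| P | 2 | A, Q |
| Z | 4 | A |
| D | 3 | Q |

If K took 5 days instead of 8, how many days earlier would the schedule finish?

3

The binding path is A→K→M = 2+8+8 = 18; finish at 18 days.
K is on the critical path; changing it to 5 makes that path 15 days.
That remains the longest chain; total 15 days.
Change in finish: 15 − 18 = -3 days.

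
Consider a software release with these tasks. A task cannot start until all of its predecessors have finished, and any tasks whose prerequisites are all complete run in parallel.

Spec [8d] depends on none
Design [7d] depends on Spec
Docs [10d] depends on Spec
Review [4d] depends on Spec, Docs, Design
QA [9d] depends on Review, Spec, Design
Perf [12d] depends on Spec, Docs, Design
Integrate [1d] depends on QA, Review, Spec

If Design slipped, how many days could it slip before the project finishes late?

Spec→Docs→Review→QA→Integrate = 8+10+4+9+1 = 32 sets the makespan at 32 days.
The longest chain containing Design totals 29 days.
Float = 32 − 29 = 3.

3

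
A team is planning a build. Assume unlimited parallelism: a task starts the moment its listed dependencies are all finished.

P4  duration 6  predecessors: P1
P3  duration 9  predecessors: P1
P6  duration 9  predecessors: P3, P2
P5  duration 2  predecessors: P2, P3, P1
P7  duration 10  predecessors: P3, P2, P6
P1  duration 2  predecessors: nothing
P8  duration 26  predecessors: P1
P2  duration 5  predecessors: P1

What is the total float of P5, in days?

17

Critical path: P1→P3→P6→P7 = 2+9+9+10 = 30, so the finish is 30 days.
P5 finishes as early as 13 and must finish by 30.
Float = 30 − 13 = 17.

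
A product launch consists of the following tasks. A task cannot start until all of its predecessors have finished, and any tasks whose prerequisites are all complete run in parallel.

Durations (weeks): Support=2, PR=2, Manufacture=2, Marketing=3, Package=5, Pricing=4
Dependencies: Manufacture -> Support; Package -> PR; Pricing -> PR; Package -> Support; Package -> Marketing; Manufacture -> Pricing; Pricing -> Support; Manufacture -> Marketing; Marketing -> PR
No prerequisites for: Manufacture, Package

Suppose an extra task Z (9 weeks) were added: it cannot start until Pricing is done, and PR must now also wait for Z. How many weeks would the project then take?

Originally the project takes 10 weeks.
With Z inserted, PR now waits for max(Package, Marketing, Pricing, Z).
New critical path: Manufacture→Pricing→Z→PR = 2+4+9+2 = 17 ⇒ 17 weeks.

17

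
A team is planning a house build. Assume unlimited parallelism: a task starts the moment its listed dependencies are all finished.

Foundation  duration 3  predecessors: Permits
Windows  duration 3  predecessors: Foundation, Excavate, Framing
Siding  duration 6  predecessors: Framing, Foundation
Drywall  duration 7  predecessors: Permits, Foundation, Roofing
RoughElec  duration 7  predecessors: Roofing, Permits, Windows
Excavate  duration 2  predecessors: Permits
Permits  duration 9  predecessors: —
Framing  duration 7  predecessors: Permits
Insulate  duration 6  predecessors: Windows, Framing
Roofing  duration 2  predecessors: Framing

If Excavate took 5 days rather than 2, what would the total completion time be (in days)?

Critical path before the change: Permits→Framing→Windows→RoughElec = 9+7+3+7 = 26 giving 26 days.
Excavate is off the critical path — its longest chain is 21 days, giving 5 of slack.
No other chain overtakes it, so the finish is 26 days.

26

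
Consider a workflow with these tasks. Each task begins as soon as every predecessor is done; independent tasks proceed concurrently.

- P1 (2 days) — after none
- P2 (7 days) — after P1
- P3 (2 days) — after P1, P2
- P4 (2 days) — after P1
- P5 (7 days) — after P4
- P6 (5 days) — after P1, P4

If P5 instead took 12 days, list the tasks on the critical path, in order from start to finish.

P1, P4, P5

As given, the longest chain is P1→P4→P5 = 2+2+7 = 11, so the finish is 11 days.
P5 is on the critical path; changing it to 12 makes that path 16 days.
That remains the longest chain; total 16 days.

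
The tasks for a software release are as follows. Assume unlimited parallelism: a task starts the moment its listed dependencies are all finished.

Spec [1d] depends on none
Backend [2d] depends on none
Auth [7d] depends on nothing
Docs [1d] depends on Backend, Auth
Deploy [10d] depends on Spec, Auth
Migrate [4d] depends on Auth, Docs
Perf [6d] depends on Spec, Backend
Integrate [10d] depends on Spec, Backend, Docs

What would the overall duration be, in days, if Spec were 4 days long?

Baseline: Auth→Docs→Integrate = 7+1+10 = 18 → 18 days.
The longest path through Spec is only 11 days, so Spec has float 7.
That remains the longest chain; total 18 days.

18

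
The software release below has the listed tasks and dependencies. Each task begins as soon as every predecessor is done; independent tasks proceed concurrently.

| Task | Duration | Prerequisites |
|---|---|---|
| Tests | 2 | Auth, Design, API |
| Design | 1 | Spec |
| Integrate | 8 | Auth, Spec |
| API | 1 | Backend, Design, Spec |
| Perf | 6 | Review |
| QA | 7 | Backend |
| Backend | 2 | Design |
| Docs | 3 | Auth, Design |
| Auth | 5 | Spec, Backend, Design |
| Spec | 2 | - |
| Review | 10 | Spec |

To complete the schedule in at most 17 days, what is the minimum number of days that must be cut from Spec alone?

1

Current finish: 18 days; target: 17.
Spec is on every critical path, so each day cut from Spec cuts the finish by one (this holds down to a finish of 17).
Need 18 − 17 = 1 day off Spec → Spec becomes 1 day, finish becomes 17.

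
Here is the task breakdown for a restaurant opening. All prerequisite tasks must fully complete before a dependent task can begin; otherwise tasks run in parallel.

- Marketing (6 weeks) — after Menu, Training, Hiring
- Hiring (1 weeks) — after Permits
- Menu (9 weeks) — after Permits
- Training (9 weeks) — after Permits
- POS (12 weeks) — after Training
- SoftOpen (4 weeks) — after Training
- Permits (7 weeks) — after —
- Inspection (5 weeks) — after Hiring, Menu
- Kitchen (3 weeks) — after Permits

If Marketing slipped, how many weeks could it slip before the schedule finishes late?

6

Critical path: Permits→Training→POS = 7+9+12 = 28, so the finish is 28 weeks.
The longest chain containing Marketing totals 22 weeks.
Slack of Marketing = 22 − 16 = 6 weeks.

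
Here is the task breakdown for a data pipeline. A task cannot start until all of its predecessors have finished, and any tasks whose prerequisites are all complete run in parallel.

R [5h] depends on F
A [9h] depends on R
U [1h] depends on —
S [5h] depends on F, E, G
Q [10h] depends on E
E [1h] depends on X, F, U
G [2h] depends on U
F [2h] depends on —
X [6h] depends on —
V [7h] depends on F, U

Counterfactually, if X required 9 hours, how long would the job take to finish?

The binding path is X→E→Q = 6+1+10 = 17; finish at 17 hours.
X is on the critical path; changing it to 9 makes that path 20 hours.
The critical path is still X→E→Q; finish is now 20 hours.

20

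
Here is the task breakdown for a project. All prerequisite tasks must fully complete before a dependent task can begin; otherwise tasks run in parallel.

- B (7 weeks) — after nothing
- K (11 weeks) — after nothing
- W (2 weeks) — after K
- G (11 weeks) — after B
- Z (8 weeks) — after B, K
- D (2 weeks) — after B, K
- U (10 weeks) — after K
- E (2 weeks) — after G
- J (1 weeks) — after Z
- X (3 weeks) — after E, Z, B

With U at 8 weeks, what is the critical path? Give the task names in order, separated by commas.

B, G, E, X

The binding path is B→G→E→X = 7+11+2+3 = 23; finish at 23 weeks.
U is off the critical path — its longest chain is 21 weeks, giving 2 of slack.
That remains the longest chain; total 23 weeks.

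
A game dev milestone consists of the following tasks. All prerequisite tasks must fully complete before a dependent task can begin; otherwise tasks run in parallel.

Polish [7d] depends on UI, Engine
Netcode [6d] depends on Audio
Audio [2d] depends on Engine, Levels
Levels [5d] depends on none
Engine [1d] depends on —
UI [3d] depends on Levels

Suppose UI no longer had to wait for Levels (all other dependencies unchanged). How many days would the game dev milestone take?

With the dependency in place, Levels→UI→Polish = 5+3+7 = 15 sets the finish at 15 days.
Without Levels→UI, UI's earliest start moves from 5 to 0.
After: Levels→Audio→Netcode = 5+2+6 = 13 → 13 days.

13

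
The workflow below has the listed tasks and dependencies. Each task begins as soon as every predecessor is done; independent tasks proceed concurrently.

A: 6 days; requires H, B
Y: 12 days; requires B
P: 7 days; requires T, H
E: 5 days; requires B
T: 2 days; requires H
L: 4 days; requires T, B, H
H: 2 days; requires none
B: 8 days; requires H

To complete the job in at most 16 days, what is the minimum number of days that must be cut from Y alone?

Current finish: 22 days; target: 16.
Y is on every critical path, so each day cut from Y cuts the finish by one (this holds down to a finish of 16).
Need 22 − 16 = 6 days off Y → Y becomes 6 days, finish becomes 16.

6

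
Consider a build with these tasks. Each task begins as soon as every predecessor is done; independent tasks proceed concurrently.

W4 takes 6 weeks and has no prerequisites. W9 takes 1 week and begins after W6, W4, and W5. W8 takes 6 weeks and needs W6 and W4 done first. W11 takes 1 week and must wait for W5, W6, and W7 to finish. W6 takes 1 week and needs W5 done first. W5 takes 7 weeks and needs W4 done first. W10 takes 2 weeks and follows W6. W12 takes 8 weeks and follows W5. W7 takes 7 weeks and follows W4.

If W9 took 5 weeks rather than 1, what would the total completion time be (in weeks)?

Baseline: W4→W5→W12 = 6+7+8 = 21 → 21 weeks.
The longest path through W9 is only 15 weeks, so W9 has float 6.
No other chain overtakes it, so the finish is 21 weeks.

21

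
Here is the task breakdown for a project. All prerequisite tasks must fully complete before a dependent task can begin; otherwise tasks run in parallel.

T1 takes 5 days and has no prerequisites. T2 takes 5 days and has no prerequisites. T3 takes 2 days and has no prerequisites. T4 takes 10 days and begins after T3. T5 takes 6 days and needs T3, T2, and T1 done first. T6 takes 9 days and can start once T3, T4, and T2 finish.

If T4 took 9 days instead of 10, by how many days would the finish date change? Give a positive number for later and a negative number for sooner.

-1

Critical path before the change: T3→T4→T6 = 2+10+9 = 21 giving 21 days.
T4 lies on that path, so at 9 days the path becomes 20 days.
The critical path is still T3→T4→T6; finish is now 20 days.
Change in finish: 20 − 21 = -1 days.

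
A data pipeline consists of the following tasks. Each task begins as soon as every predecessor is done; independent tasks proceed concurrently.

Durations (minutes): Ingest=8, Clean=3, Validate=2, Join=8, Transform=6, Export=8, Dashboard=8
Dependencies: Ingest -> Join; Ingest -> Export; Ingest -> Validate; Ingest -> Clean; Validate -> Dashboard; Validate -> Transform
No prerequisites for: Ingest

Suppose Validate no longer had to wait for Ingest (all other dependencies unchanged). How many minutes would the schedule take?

Before: longest chain Ingest→Validate→Dashboard = 8+2+8 = 18, finish 18.
Without Ingest→Validate, Validate's earliest start moves from 8 to 0.
The longest chain is now Ingest→Join = 8+8 = 16, so the schedule takes 16 minutes.

16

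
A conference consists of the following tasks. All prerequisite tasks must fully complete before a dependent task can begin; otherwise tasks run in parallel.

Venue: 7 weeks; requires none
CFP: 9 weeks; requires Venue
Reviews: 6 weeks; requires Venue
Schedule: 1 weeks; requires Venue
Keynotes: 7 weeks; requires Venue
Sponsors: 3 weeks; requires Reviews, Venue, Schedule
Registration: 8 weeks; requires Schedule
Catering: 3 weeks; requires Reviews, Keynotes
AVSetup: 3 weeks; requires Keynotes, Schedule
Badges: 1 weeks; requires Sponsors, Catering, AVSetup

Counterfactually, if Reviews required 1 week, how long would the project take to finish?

The binding path is Venue→Keynotes→Catering→Badges = 7+7+3+1 = 18; finish at 18 weeks.
The longest path through Reviews is only 17 weeks, so Reviews has float 1.
No other chain overtakes it, so the finish is 18 weeks.

18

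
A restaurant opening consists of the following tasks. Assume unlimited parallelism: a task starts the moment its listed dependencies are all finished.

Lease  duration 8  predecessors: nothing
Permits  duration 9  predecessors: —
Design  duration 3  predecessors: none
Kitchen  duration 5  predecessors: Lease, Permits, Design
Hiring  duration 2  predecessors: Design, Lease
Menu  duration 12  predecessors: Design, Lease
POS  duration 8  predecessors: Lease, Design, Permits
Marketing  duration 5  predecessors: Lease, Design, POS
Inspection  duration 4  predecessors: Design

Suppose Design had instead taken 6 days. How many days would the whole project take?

22

As given, the longest chain is Permits→POS→Marketing = 9+8+5 = 22, so the finish is 22 days.
Design has 6 days of float (longest path through it is 16).
That remains the longest chain; total 22 days.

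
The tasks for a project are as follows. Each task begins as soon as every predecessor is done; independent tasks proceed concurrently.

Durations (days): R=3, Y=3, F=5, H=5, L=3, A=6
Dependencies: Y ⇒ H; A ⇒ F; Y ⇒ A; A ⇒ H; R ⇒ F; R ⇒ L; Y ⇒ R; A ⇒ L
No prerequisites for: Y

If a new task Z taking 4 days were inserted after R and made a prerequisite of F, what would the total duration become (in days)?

Originally the plan takes 14 days.
With Z inserted, F now waits for max(A, R, Z).
New critical path: Y→R→Z→F = 3+3+4+5 = 15 ⇒ 15 days.

15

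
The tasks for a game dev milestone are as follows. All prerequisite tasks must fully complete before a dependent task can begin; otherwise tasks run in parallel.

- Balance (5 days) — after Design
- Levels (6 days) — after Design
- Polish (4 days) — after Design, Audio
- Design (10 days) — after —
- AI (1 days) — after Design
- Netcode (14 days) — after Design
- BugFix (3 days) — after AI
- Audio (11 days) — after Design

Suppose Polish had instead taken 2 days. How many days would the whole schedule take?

Actual critical path: Design→Audio→Polish = 10+11+4 = 25 ⇒ 25 days.
Since Polish is critical, the -2 change carries straight to that chain (now 23 days).
Now Design→Netcode = 10+14 = 24 is longest, so the finish becomes 24 days.

24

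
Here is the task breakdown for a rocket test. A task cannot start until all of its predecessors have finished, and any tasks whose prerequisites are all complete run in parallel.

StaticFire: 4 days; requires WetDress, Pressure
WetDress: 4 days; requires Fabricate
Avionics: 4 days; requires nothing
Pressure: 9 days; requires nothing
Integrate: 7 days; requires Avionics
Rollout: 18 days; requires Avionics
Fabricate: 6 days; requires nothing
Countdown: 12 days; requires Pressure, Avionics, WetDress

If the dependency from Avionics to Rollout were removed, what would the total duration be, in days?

22

Before: longest chain Fabricate→WetDress→Countdown = 6+4+12 = 22, finish 22.
Without Avionics→Rollout, Rollout's earliest start moves from 4 to 0.
New critical path: Fabricate→WetDress→Countdown = 6+4+12 = 22 ⇒ 22 days.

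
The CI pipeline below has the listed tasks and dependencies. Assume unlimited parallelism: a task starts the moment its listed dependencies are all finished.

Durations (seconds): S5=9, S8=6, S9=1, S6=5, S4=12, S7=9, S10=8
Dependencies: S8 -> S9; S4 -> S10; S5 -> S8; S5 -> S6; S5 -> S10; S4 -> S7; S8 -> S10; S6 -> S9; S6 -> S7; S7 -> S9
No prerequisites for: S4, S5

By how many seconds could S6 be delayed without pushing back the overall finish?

0

S5→S6→S7→S9 = 9+5+9+1 = 24 sets the makespan at 24 seconds.
Longest path through S6: 24 seconds (earliest finish 14, latest finish 14).
Float = 24 − 24 = 0.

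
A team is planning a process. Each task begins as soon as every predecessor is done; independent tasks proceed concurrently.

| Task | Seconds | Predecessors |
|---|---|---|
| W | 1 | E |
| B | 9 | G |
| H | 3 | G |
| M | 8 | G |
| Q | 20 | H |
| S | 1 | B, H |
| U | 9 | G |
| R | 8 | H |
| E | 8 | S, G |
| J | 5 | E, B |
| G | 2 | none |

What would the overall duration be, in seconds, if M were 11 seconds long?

25

Actual critical path: G→B→S→E→J = 2+9+1+8+5 = 25 ⇒ 25 seconds.
M is off the critical path — its longest chain is 10 seconds, giving 15 of slack.
No other chain overtakes it, so the finish is 25 seconds.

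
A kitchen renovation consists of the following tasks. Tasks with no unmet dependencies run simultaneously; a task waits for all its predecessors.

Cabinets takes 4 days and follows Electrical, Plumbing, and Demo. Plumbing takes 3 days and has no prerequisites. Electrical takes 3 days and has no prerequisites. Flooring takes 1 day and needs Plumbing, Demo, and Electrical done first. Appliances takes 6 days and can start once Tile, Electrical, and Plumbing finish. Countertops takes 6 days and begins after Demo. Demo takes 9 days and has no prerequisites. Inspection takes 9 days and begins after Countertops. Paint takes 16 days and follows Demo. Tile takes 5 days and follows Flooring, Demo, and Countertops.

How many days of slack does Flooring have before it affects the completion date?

Demo→Countertops→Tile→Appliances = 9+6+5+6 = 26 sets the makespan at 26 days.
Longest path through Flooring: 21 days (earliest finish 10, latest finish 15).
So Flooring can slip 15 − 10 = 5 days.

5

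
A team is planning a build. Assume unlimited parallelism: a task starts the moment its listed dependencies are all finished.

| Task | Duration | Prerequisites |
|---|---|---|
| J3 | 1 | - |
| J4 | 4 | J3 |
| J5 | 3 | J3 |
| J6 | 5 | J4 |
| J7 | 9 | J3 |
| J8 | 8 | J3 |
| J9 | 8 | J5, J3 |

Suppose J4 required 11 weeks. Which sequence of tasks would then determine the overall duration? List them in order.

Actual critical path: J3→J5→J9 = 1+3+8 = 12 ⇒ 12 weeks.
J4 is off the critical path — its longest chain is 10 weeks, giving 2 of slack.
The binding chain switches to J3→J4→J6 = 1+11+5 = 17; finish 17 weeks.

J3, J4, J6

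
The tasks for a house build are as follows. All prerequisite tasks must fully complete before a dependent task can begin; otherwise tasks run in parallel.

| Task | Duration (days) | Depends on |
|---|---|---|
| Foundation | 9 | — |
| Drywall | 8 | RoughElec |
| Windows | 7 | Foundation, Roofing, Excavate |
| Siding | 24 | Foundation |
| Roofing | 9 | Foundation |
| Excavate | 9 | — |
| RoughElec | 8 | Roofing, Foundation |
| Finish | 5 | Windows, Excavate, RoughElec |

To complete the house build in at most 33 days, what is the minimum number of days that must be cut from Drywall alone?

1

Current finish: 34 days; target: 33.
Drywall is on every critical path, so each day cut from Drywall cuts the finish by one (this holds down to a finish of 33).
Need 34 − 33 = 1 day off Drywall → Drywall becomes 7 days, finish becomes 33.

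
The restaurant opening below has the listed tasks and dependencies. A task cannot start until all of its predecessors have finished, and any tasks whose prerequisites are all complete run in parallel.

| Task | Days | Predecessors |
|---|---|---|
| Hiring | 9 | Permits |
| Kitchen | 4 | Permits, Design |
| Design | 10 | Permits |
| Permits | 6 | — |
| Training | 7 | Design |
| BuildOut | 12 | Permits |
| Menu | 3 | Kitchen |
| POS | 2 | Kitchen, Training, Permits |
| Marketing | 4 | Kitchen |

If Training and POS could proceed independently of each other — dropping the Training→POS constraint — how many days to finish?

24

With the dependency in place, Permits→Design→Training→POS = 6+10+7+2 = 25 sets the finish at 25 days.
Without Training→POS, POS's earliest start moves from 23 to 20.
The longest chain is now Permits→Design→Kitchen→Marketing = 6+10+4+4 = 24, so the plan takes 24 days.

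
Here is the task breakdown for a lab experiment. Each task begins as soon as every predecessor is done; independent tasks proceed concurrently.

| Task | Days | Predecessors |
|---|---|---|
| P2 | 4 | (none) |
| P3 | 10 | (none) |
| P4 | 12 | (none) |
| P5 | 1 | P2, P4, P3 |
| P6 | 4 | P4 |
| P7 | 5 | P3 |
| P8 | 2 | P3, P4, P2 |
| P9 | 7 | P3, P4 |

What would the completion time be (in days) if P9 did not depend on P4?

17

With the dependency in place, P4→P9 = 12+7 = 19 sets the finish at 19 days.
Without P4→P9, P9's earliest start moves from 12 to 10.
The longest chain is now P3→P9 = 10+7 = 17, so the schedule takes 17 days.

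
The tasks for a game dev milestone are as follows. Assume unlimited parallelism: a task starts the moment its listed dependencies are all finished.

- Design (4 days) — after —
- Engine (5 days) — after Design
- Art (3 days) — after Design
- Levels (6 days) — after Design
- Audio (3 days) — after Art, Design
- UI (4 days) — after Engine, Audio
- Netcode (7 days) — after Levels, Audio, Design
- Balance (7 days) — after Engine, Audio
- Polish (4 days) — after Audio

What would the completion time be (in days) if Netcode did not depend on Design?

Original critical path: Design→Art→Audio→Netcode = 4+3+3+7 = 17 ⇒ 17 days.
Dropping Design→Netcode doesn't change Netcode's earliest start (10); another predecessor still binds.
After: Design→Art→Audio→Netcode = 4+3+3+7 = 17 → 17 days.

17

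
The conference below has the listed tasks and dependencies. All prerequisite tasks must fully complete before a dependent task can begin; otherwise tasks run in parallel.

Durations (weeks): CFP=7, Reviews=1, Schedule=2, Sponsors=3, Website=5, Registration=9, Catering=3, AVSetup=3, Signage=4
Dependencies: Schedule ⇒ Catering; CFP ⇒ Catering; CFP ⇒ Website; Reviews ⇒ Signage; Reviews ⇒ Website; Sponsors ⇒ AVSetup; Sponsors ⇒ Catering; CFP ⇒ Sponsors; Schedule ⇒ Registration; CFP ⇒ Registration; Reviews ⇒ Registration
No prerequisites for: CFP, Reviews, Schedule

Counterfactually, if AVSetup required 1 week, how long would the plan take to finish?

16

Actual critical path: CFP→Registration = 7+9 = 16 ⇒ 16 weeks.
AVSetup is off the critical path — its longest chain is 13 weeks, giving 3 of slack.
No other chain overtakes it, so the finish is 16 weeks.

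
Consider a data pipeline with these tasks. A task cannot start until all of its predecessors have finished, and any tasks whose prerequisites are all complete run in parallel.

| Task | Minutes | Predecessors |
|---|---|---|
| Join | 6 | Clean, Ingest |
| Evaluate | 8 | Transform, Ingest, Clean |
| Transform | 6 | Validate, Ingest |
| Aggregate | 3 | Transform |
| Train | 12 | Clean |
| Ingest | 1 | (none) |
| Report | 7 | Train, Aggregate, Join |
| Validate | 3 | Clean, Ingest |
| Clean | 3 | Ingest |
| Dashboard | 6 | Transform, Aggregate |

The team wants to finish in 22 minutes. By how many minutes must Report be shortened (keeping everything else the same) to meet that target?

Current finish: 23 minutes; target: 22.
Report is on every critical path, so each minute cut from Report cuts the finish by one (this holds down to a finish of 22).
Need 23 − 22 = 1 minute off Report → Report becomes 6 minutes, finish becomes 22.

1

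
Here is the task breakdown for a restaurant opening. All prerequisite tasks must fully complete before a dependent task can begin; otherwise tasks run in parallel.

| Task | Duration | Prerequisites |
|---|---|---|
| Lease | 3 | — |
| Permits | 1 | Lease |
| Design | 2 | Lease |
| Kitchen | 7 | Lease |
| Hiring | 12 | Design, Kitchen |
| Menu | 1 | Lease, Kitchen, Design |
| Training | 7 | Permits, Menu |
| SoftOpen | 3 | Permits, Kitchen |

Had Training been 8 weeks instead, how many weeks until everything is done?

22

Critical path before the change: Lease→Kitchen→Hiring = 3+7+12 = 22 giving 22 weeks.
The longest path through Training is only 18 weeks, so Training has float 4.
No other chain overtakes it, so the finish is 22 weeks.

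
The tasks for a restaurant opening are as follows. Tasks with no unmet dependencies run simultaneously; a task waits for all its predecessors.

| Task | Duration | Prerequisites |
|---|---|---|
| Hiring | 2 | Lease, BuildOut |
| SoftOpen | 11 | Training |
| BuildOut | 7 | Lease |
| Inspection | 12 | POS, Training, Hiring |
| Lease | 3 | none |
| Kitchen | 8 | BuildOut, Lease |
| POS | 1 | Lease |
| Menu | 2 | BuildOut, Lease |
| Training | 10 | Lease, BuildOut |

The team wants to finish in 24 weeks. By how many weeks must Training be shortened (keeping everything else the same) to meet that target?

8

Current finish: 32 weeks; target: 24.
Training is on every critical path, so each week cut from Training cuts the finish by one (this holds down to a finish of 24).
Need 32 − 24 = 8 weeks off Training → Training becomes 2 weeks, finish becomes 24.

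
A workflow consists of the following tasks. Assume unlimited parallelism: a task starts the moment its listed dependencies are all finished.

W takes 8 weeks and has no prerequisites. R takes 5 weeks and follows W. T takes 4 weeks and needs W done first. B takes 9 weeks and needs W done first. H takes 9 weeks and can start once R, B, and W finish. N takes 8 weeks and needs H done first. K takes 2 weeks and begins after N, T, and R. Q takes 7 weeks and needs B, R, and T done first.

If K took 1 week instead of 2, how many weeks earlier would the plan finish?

1

Critical path before the change: W→B→H→N→K = 8+9+9+8+2 = 36 giving 36 weeks.
K lies on that path, so at 1 week the path becomes 35 weeks.
The critical path is still W→B→H→N→K; finish is now 35 weeks.
Change in finish: 35 − 36 = -1 weeks.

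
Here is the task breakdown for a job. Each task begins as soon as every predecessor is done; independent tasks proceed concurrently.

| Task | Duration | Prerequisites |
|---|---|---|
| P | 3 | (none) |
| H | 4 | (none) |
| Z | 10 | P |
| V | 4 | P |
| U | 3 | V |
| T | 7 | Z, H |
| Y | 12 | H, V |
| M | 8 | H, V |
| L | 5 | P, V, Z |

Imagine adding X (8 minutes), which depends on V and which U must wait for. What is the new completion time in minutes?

20

Originally the schedule takes 20 minutes.
With X inserted, U now waits for max(V, X).
New critical path: P→Z→T = 3+10+7 = 20 ⇒ 20 minutes.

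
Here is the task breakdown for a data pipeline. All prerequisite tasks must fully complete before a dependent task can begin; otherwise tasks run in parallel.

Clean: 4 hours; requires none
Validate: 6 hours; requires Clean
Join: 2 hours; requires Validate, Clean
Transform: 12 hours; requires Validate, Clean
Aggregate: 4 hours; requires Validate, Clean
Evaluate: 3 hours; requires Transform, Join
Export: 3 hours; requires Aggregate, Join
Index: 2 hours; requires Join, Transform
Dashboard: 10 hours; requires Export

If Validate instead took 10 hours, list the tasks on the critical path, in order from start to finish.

Baseline: Clean→Validate→Aggregate→Export→Dashboard = 4+6+4+3+10 = 27 → 27 hours.
Since Validate is critical, the +4 change carries straight to that chain (now 31 hours).
That remains the longest chain; total 31 hours.

Clean, Validate, Aggregate, Export, Dashboard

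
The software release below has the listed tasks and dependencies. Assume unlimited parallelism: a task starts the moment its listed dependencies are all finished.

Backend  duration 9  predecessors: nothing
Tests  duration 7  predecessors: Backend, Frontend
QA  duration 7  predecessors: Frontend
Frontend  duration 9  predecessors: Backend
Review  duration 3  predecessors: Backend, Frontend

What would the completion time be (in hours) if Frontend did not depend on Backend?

16

With the dependency in place, Backend→Frontend→Tests = 9+9+7 = 25 sets the finish at 25 hours.
Without Backend→Frontend, Frontend's earliest start moves from 9 to 0.
New critical path: Backend→Tests = 9+7 = 16 ⇒ 16 hours.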